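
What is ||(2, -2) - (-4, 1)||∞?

max(|x_i - y_i|) = max(|2 - (-4)|, |-2 - 1|) = max(6, 3) = 6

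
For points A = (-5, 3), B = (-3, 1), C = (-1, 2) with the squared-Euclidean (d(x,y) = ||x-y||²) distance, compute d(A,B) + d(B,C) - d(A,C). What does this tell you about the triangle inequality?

d(A,B) = 2² + 2² = 8, d(B,C) = 2² + 1² = 5, d(A,C) = 4² + 1² = 17.
d(A,B) + d(B,C) - d(A,C) = 8 + 5 - 17 = 13 - 17 = -4. This is < 0, so the triangle inequality FAILS for these points (squared-Euclidean is not a metric).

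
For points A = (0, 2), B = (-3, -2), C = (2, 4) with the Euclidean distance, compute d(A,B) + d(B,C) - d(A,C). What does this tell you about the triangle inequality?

d(A,B) = √(3² + 4²) = √25 = 5, d(B,C) = √(5² + 6²) = √61 ≈ 7.8102, d(A,C) = √(2² + 2²) = √8 ≈ 2.8284.
d(A,B) + d(B,C) - d(A,C) = 5 + 7.8102 - 2.8284 = 12.8102 - 2.8284 = 9.9818 (to 4 decimal places). This is ≥ 0, so the triangle inequality holds for these points.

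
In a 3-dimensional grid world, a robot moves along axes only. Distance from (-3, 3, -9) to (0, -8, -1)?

Σ|x_i - y_i| = |-3 - 0| + |3 - (-8)| + |-9 - (-1)| = 3 + 11 + 8 = 22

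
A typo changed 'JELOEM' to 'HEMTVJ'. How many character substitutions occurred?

Differing positions: 1, 3, 4, 5, 6. Hamming distance = 5.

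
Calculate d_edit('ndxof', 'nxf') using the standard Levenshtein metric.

Let D[i][j] be the edit distance between the first i characters of 'ndxof' and the first j characters of 'nxf', with D[i][0] = i, D[0][j] = j, and D[i][j] = D[i-1][j-1] if the characters match, else 1 + min(D[i-1][j], D[i][j-1], D[i-1][j-1]). Filling the table (rows: prefixes of 'ndxof', columns: prefixes of 'nxf'):
     ε  n  x  f
  ε  0  1  2  3
  n  1  0  1  2
  d  2  1  1  2
  x  3  2  1  2
  o  4  3  2  2
  f  5  4  3  2
The bottom-right entry gives D[5][3] = 2, so no sequence of fewer than 2 edits works. Backtracking through the table gives one optimal edit sequence (2 edits):
  ndxof → nxof (del d @2)
  nxof → nxf (del o @3)
Edit distance = 2.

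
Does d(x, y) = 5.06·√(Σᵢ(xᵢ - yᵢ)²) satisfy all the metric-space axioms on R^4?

Yes. The L2 (Euclidean) norm induces a metric on R^4, and multiplying a metric by a positive constant 5.06 > 0 preserves all four axioms: non-negativity (5.06·||x-y|| ≥ 0), identity (5.06·||x-y|| = 0 ⟺ ||x-y|| = 0 ⟺ x = y), symmetry (||x-y|| = ||y-x||), and the triangle inequality (5.06·||x-z|| ≤ 5.06·||x-y|| + 5.06·||y-z||). So d is a metric.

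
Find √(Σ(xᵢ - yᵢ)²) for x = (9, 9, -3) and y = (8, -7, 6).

√(Σ(x_i - y_i)²) = √((9 - 8)² + (9 - (-7))² + (-3 - 6)²)
= √(1² + 16² + (-9)²) = √(1 + 256 + 81) = √338 ≈ 18.3848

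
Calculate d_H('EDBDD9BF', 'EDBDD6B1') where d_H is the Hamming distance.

Differing positions: 6, 8. Hamming distance = 2.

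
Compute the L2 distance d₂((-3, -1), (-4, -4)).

√(Σ(x_i - y_i)²) = √((-3 - (-4))² + (-1 - (-4))²)
= √(1² + 3²) = √(1 + 9) = √10 ≈ 3.1623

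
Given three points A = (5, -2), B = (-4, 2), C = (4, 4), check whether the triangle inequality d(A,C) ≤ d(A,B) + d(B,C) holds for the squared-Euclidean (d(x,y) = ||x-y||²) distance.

d(A,B) = 9² + 4² = 97, d(B,C) = 8² + 2² = 68, d(A,C) = 1² + 6² = 37.
d(A,C) = 37 ≤ 97 + 68 = 165. Triangle inequality is satisfied.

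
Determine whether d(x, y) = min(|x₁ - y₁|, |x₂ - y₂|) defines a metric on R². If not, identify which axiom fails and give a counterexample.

No. d fails identity of indiscernibles: take x = (1, 0) and y = (1, 9). Then d(x,y) = min(|1 - 1|, |0 - 9|) = min(0, 9) = 0, yet x ≠ y.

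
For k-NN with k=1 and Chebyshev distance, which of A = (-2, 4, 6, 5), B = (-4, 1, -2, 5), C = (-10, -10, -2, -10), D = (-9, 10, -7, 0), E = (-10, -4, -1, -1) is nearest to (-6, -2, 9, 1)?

Distances: d(A) = 6, d(B) = 11, d(C) = 11, d(D) = 16, d(E) = 10. Nearest: A = (-2, 4, 6, 5) with distance 6.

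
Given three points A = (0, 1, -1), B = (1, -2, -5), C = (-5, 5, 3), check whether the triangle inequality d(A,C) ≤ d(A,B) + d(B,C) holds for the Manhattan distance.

d(A,B) = 1 + 3 + 4 = 8, d(B,C) = 6 + 7 + 8 = 21, d(A,C) = 5 + 4 + 4 = 13.
d(A,C) = 13 ≤ 8 + 21 = 29. Triangle inequality is satisfied.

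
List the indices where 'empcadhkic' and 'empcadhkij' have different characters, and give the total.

Differing positions: 10. Hamming distance = 1.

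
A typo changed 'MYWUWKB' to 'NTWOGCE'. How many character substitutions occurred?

Differing positions: 1, 2, 4, 5, 6, 7. Hamming distance = 6.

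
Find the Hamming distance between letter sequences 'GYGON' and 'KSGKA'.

Differing positions: 1, 2, 4, 5. Hamming distance = 4.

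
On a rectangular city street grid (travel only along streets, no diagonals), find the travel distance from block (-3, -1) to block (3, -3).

Σ|x_i - y_i| = |-3 - 3| + |-1 - (-3)| = 6 + 2 = 8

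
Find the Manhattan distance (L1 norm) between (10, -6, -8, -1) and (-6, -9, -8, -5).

Σ|x_i - y_i| = |10 - (-6)| + |-6 - (-9)| + |-8 - (-8)| + |-1 - (-5)| = 16 + 3 + 0 + 4 = 23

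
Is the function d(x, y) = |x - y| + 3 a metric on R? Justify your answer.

No. d fails identity of indiscernibles (specifically d(x,x) = 0): d(8, 8) = |8 - 8| + 3 = 0 + 3 = 3 ≠ 0.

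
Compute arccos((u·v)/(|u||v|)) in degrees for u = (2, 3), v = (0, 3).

With u = (2, 3), v = (0, 3):
u·v = 2·0 + 3·3 = 0 + 9 = 9.
|u| = √(2² + 3²) = √13, |v| = √(0² + 3²) = √9, so |u||v| = √(13·9) = √117.
cos θ = (u·v)/(|u||v|) = 9/√117 ≈ 0.83205
θ = arccos(0.83205) ≈ 33.69°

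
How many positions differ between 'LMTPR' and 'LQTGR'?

Differing positions: 2, 4. Hamming distance = 2.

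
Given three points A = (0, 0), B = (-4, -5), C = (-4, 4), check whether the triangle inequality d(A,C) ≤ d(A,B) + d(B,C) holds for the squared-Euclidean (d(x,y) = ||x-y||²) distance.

d(A,B) = 4² + 5² = 41, d(B,C) = 0² + 9² = 81, d(A,C) = 4² + 4² = 32.
d(A,C) = 32 ≤ 41 + 81 = 122. Triangle inequality is satisfied.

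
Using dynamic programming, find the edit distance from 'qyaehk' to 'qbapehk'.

Let D[i][j] be the edit distance between the first i characters of 'qyaehk' and the first j characters of 'qbapehk', with D[i][0] = i, D[0][j] = j, and D[i][j] = D[i-1][j-1] if the characters match, else 1 + min(D[i-1][j], D[i][j-1], D[i-1][j-1]). Filling the table (rows: prefixes of 'qyaehk', columns: prefixes of 'qbapehk'):
     ε  q  b  a  p  e  h  k
  ε  0  1  2  3  4  5  6  7
  q  1  0  1  2  3  4  5  6
  y  2  1  1  2  3  4  5  6
  a  3  2  2  1  2  3  4  5
  e  4  3  3  2  2  2  3  4
  h  5  4  4  3  3  3  2  3
  k  6  5  5  4  4  4  3  2
The bottom-right entry gives D[6][7] = 2, so no sequence of fewer than 2 edits works. Backtracking through the table gives one optimal edit sequence (2 edits):
  qyaehk → qbaehk (sub y→b @2)
  qbaehk → qbapehk (ins p @4)
Edit distance = 2.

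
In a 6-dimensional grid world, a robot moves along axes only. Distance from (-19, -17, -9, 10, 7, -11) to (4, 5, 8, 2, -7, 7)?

Σ|x_i - y_i| = |-19 - 4| + |-17 - 5| + |-9 - 8| + |10 - 2| + |7 - (-7)| + |-11 - 7| = 23 + 22 + 17 + 8 + 14 + 18 = 102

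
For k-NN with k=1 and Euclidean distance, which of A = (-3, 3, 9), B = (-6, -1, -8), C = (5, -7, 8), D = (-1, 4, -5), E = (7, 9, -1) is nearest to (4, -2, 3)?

Distances: d(A) ≈ 10.4881, d(B) ≈ 14.8997, d(C) ≈ 7.1414, d(D) ≈ 11.1803, d(E) ≈ 12.083. Nearest: C = (5, -7, 8) with distance 7.1414.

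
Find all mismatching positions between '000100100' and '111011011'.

Differing positions: 1, 2, 3, 4, 5, 6, 7, 8, 9. Hamming distance = 9.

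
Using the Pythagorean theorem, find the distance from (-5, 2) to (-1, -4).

√(Σ(x_i - y_i)²) = √((-5 - (-1))² + (2 - (-4))²)
= √((-4)² + 6²) = √(16 + 36) = √52 ≈ 7.2111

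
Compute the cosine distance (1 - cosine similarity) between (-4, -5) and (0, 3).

With u = (-4, -5), v = (0, 3):
u·v = (-4)·0 + (-5)·3 = 0 + (-15) = -15.
|u| = √((-4)² + (-5)²) = √41, |v| = √(0² + 3²) = √9, so |u||v| = √(41·9) = √369.
cos θ = (u·v)/(|u||v|) = -15/√369 ≈ -0.7809
Cosine distance = 1 - cos θ ≈ 1 - (-0.7809) = 1.7809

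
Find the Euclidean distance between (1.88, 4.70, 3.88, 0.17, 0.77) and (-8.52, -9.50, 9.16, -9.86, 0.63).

√(Σ(x_i - y_i)²) = √((1.88 - (-8.52))² + (4.7 - (-9.5))² + (3.88 - 9.16)² + (0.17 - (-9.86))² + (0.77 - 0.63)²)
= √(10.4² + 14.2² + (-5.28)² + 10.03² + 0.14²) = √(108.16 + 201.64 + 27.8784 + 100.6009 + 0.0196) = √438.2989 ≈ 20.9356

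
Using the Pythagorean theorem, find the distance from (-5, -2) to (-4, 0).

√(Σ(x_i - y_i)²) = √((-5 - (-4))² + (-2 - 0)²)
= √((-1)² + (-2)²) = √(1 + 4) = √5 ≈ 2.2361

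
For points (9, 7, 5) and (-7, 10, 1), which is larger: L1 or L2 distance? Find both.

L1 = |9 - (-7)| + |7 - 10| + |5 - 1| = 16 + 3 + 4 = 23
L2 = √(16² + 3² + 4²) = √281 ≈ 16.7631
L1 ≥ L2 always (equality iff movement is along one axis); L1 > L2 here.
Ratio L1/L2 = 23/√281 ≈ 1.3721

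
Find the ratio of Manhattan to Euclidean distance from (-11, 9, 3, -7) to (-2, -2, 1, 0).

L1 = |-11 - (-2)| + |9 - (-2)| + |3 - 1| + |-7 - 0| = 9 + 11 + 2 + 7 = 29
L2 = √(9² + 11² + 2² + 7²) = √255 ≈ 15.9687
L1 ≥ L2 always (equality iff movement is along one axis); L1 > L2 here.
Ratio L1/L2 = 29/√255 ≈ 1.8161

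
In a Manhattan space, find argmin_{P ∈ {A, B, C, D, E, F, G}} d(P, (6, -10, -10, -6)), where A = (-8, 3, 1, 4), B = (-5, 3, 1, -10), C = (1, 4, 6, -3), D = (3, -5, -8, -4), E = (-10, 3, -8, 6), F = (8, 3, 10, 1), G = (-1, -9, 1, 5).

Distances: d(A) = 48, d(B) = 39, d(C) = 38, d(D) = 12, d(E) = 43, d(F) = 42, d(G) = 30. Nearest: D = (3, -5, -8, -4) with distance 12.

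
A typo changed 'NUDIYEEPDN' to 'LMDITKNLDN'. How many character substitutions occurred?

Differing positions: 1, 2, 5, 6, 7, 8. Hamming distance = 6.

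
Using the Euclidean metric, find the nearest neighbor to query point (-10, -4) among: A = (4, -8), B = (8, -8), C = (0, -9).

Distances: d(A) ≈ 14.5602, d(B) ≈ 18.4391, d(C) ≈ 11.1803. Nearest: C = (0, -9) with distance 11.1803.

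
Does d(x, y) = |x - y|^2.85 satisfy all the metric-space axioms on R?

No. d(x,y) = |x-y|^2.85 fails the triangle inequality since p = 2.85 > 1. Counterexample: x = -5, y = 5, z = 17. d(x,z) = |-5 - 17|^2.85 = 22^2.85 ≈ 6697.3754, but d(x,y) + d(y,z) = 10^2.85 + 12^2.85 ≈ 707.9458 + 1190.3277 = 1898.2735. Since 6697.3754 > 1898.2735, the triangle inequality is violated.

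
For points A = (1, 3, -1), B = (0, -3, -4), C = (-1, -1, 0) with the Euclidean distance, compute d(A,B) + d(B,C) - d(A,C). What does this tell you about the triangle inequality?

d(A,B) = √(1² + 6² + 3²) = √46 ≈ 6.7823, d(B,C) = √(1² + 2² + 4²) = √21 ≈ 4.5826, d(A,C) = √(2² + 4² + 1²) = √21 ≈ 4.5826.
d(A,B) + d(B,C) - d(A,C) = 6.7823 + 4.5826 - 4.5826 = 11.3649 - 4.5826 = 6.7823 (to 4 decimal places). This is ≥ 0, so the triangle inequality holds for these points.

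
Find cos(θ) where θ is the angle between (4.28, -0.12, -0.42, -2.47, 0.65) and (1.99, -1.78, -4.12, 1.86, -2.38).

With u = (4.28, -0.12, -0.42, -2.47, 0.65), v = (1.99, -1.78, -4.12, 1.86, -2.38):
u·v = 4.28·1.99 + (-0.12)·(-1.78) + (-0.42)·(-4.12) + (-2.47)·1.86 + 0.65·(-2.38) = 8.5172 + 0.2136 + 1.7304 + (-4.5942) + (-1.547) = 4.32.
|u| = √(4.28² + (-0.12)² + (-0.42)² + (-2.47)² + 0.65²) = √(18.3184 + 0.0144 + 0.1764 + 6.1009 + 0.4225) = √25.0326, |v| = √(1.99² + (-1.78)² + (-4.12)² + 1.86² + (-2.38)²) = √(3.9601 + 3.1684 + 16.9744 + 3.4596 + 5.6644) = √33.2269.
cos θ = (u·v)/(|u||v|) = 4.32/(√25.0326·√33.2269) ≈ 0.1498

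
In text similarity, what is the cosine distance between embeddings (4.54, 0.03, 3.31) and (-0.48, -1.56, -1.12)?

With u = (4.54, 0.03, 3.31), v = (-0.48, -1.56, -1.12):
u·v = 4.54·(-0.48) + 0.03·(-1.56) + 3.31·(-1.12) = (-2.1792) + (-0.0468) + (-3.7072) = -5.9332.
|u| = √(4.54² + 0.03² + 3.31²) = √(20.6116 + 0.0009 + 10.9561) = √31.5686, |v| = √((-0.48)² + (-1.56)² + (-1.12)²) = √(0.2304 + 2.4336 + 1.2544) = √3.9184.
cos θ = (u·v)/(|u||v|) = -5.9332/(√31.5686·√3.9184) ≈ -0.5335
Cosine distance = 1 - cos θ ≈ 1 - (-0.5335) = 1.5335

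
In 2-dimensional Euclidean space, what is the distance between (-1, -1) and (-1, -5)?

√(Σ(x_i - y_i)²) = √((-1 - (-1))² + (-1 - (-5))²)
= √(0² + 4²) = √(0 + 16) = √16 = 4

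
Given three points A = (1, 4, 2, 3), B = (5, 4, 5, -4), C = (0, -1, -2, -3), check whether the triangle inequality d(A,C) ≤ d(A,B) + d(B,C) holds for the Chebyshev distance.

d(A,B) = max(4, 0, 3, 7) = 7, d(B,C) = max(5, 5, 7, 1) = 7, d(A,C) = max(1, 5, 4, 6) = 6.
d(A,C) = 6 ≤ 7 + 7 = 14. Triangle inequality is satisfied.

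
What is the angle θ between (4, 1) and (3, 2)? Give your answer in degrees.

With u = (4, 1), v = (3, 2):
u·v = 4·3 + 1·2 = 12 + 2 = 14.
|u| = √(4² + 1²) = √17, |v| = √(3² + 2²) = √13, so |u||v| = √(17·13) = √221.
cos θ = (u·v)/(|u||v|) = 14/√221 ≈ 0.941742
θ = arccos(0.941742) ≈ 19.65°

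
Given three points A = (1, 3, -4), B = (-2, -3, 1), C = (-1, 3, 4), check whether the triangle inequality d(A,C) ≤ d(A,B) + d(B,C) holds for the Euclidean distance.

d(A,B) = √(3² + 6² + 5²) = √70 ≈ 8.3666, d(B,C) = √(1² + 6² + 3²) = √46 ≈ 6.7823, d(A,C) = √(2² + 0² + 8²) = √68 ≈ 8.2462.
d(A,C) ≈ 8.2462 ≤ 8.3666 + 6.7823 = 15.1489. Triangle inequality is satisfied.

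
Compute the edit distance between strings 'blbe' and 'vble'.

Let D[i][j] be the edit distance between the first i characters of 'blbe' and the first j characters of 'vble', with D[i][0] = i, D[0][j] = j, and D[i][j] = D[i-1][j-1] if the characters match, else 1 + min(D[i-1][j], D[i][j-1], D[i-1][j-1]). Filling the table (rows: prefixes of 'blbe', columns: prefixes of 'vble'):
     ε  v  b  l  e
  ε  0  1  2  3  4
  b  1  1  1  2  3
  l  2  2  2  1  2
  b  3  3  2  2  2
  e  4  4  3  3  2
The bottom-right entry gives D[4][4] = 2, so no sequence of fewer than 2 edits works. Backtracking through the table gives one optimal edit sequence (2 edits):
  blbe → vblbe (ins v @1)
  vblbe → vble (del b @4)
Edit distance = 2.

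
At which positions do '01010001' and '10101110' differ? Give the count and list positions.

Differing positions: 1, 2, 3, 4, 5, 6, 7, 8. Hamming distance = 8.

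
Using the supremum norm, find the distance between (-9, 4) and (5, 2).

max(|x_i - y_i|) = max(|-9 - 5|, |4 - 2|) = max(14, 2) = 14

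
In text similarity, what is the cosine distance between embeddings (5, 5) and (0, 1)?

With u = (5, 5), v = (0, 1):
u·v = 5·0 + 5·1 = 0 + 5 = 5.
|u| = √(5² + 5²) = √50, |v| = √(0² + 1²) = √1, so |u||v| = √(50·1) = √50.
cos θ = (u·v)/(|u||v|) = 5/√50 ≈ 0.7071
Cosine distance = 1 - cos θ ≈ 1 - 0.7071 = 0.2929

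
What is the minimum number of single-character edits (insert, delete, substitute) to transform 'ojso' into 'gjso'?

Let D[i][j] be the edit distance between the first i characters of 'ojso' and the first j characters of 'gjso', with D[i][0] = i, D[0][j] = j, and D[i][j] = D[i-1][j-1] if the characters match, else 1 + min(D[i-1][j], D[i][j-1], D[i-1][j-1]). Filling the table (rows: prefixes of 'ojso', columns: prefixes of 'gjso'):
     ε  g  j  s  o
  ε  0  1  2  3  4
  o  1  1  2  3  3
  j  2  2  1  2  3
  s  3  3  2  1  2
  o  4  4  3  2  1
The bottom-right entry gives D[4][4] = 1, so no sequence of fewer than 1 edit works. Backtracking through the table gives one optimal edit sequence (1 edit):
  ojso → gjso (sub o→g @1)
Edit distance = 1.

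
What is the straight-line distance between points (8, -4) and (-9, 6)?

√(Σ(x_i - y_i)²) = √((8 - (-9))² + (-4 - 6)²)
= √(17² + (-10)²) = √(289 + 100) = √389 ≈ 19.7231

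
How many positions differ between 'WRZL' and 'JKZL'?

Differing positions: 1, 2. Hamming distance = 2.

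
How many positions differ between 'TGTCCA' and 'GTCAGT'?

Differing positions: 1, 2, 3, 4, 5, 6. Hamming distance = 6.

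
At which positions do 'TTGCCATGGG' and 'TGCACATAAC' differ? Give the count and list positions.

Differing positions: 2, 3, 4, 8, 9, 10. Hamming distance = 6.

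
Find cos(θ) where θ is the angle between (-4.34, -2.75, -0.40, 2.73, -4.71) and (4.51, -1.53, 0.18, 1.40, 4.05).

With u = (-4.34, -2.75, -0.40, 2.73, -4.71), v = (4.51, -1.53, 0.18, 1.40, 4.05):
u·v = (-4.34)·4.51 + (-2.75)·(-1.53) + (-0.4)·0.18 + 2.73·1.4 + (-4.71)·4.05 = (-19.5734) + 4.2075 + (-0.072) + 3.822 + (-19.0755) = -30.6914.
|u| = √((-4.34)² + (-2.75)² + (-0.4)² + 2.73² + (-4.71)²) = √(18.8356 + 7.5625 + 0.16 + 7.4529 + 22.1841) = √56.1951, |v| = √(4.51² + (-1.53)² + 0.18² + 1.4² + 4.05²) = √(20.3401 + 2.3409 + 0.0324 + 1.96 + 16.4025) = √41.0759.
cos θ = (u·v)/(|u||v|) = -30.6914/(√56.1951·√41.0759) ≈ -0.6388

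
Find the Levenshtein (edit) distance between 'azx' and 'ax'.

Let D[i][j] be the edit distance between the first i characters of 'azx' and the first j characters of 'ax', with D[i][0] = i, D[0][j] = j, and D[i][j] = D[i-1][j-1] if the characters match, else 1 + min(D[i-1][j], D[i][j-1], D[i-1][j-1]). Filling the table (rows: prefixes of 'azx', columns: prefixes of 'ax'):
     ε  a  x
  ε  0  1  2
  a  1  0  1
  z  2  1  1
  x  3  2  1
The bottom-right entry gives D[3][2] = 1, so no sequence of fewer than 1 edit works. Backtracking through the table gives one optimal edit sequence (1 edit):
  azx → ax (del z @2)
Edit distance = 1.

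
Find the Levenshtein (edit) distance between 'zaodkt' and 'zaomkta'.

Let D[i][j] be the edit distance between the first i characters of 'zaodkt' and the first j characters of 'zaomkta', with D[i][0] = i, D[0][j] = j, and D[i][j] = D[i-1][j-1] if the characters match, else 1 + min(D[i-1][j], D[i][j-1], D[i-1][j-1]). Filling the table (rows: prefixes of 'zaodkt', columns: prefixes of 'zaomkta'):
     ε  z  a  o  m  k  t  a
  ε  0  1  2  3  4  5  6  7
  z  1  0  1  2  3  4  5  6
  a  2  1  0  1  2  3  4  5
  o  3  2  1  0  1  2  3  4
  d  4  3  2  1  1  2  3  4
  k  5  4  3  2  2  1  2  3
  t  6  5  4  3  3  2  1  2
The bottom-right entry gives D[6][7] = 2, so no sequence of fewer than 2 edits works. Backtracking through the table gives one optimal edit sequence (2 edits):
  zaodkt → zaomkt (sub d→m @4)
  zaomkt → zaomkta (ins a @7)
Edit distance = 2.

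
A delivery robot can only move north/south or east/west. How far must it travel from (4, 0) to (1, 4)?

Σ|x_i - y_i| = |4 - 1| + |0 - 4| = 3 + 4 = 7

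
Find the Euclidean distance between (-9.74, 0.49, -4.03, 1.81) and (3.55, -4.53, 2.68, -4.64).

√(Σ(x_i - y_i)²) = √((-9.74 - 3.55)² + (0.49 - (-4.53))² + (-4.03 - 2.68)² + (1.81 - (-4.64))²)
= √((-13.29)² + 5.02² + (-6.71)² + 6.45²) = √(176.6241 + 25.2004 + 45.0241 + 41.6025) = √288.4511 ≈ 16.9838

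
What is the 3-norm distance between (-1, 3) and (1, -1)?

(Σ|x_i - y_i|^3)^(1/3) = (|-1 - 1|^3 + |3 - (-1)|^3)^(1/3)
= (2^3 + 4^3)^(1/3) = (8 + 64)^(1/3) = (72)^(1/3) ≈ 4.1602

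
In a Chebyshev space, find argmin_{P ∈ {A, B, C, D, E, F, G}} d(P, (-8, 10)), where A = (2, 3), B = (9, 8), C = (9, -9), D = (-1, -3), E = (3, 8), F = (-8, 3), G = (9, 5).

Distances: d(A) = 10, d(B) = 17, d(C) = 19, d(D) = 13, d(E) = 11, d(F) = 7, d(G) = 17. Nearest: F = (-8, 3) with distance 7.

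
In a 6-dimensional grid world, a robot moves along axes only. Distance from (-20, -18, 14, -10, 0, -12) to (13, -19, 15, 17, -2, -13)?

Σ|x_i - y_i| = |-20 - 13| + |-18 - (-19)| + |14 - 15| + |-10 - 17| + |0 - (-2)| + |-12 - (-13)| = 33 + 1 + 1 + 27 + 2 + 1 = 65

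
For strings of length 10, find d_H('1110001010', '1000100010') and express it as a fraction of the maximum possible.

Differing positions: 2, 3, 5, 7. Hamming distance = 4. The maximum possible Hamming distance for length-10 strings is 10, so d_H/10 = 4/10 = 0.4.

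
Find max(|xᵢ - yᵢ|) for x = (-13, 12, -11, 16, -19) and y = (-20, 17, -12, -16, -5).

max(|x_i - y_i|) = max(|-13 - (-20)|, |12 - 17|, |-11 - (-12)|, |16 - (-16)|, |-19 - (-5)|) = max(7, 5, 1, 32, 14) = 32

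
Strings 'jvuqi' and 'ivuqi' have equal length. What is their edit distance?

Let D[i][j] be the edit distance between the first i characters of 'jvuqi' and the first j characters of 'ivuqi', with D[i][0] = i, D[0][j] = j, and D[i][j] = D[i-1][j-1] if the characters match, else 1 + min(D[i-1][j], D[i][j-1], D[i-1][j-1]). Filling the table (rows: prefixes of 'jvuqi', columns: prefixes of 'ivuqi'):
     ε  i  v  u  q  i
  ε  0  1  2  3  4  5
  j  1  1  2  3  4  5
  v  2  2  1  2  3  4
  u  3  3  2  1  2  3
  q  4  4  3  2  1  2
  i  5  4  4  3  2  1
The bottom-right entry gives D[5][5] = 1, so no sequence of fewer than 1 edit works. Backtracking through the table gives one optimal edit sequence (1 edit):
  jvuqi → ivuqi (sub j→i @1)
Edit distance = 1.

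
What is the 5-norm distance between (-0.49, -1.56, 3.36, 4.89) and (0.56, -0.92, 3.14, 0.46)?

(Σ|x_i - y_i|^5)^(1/5) = (|-0.49 - 0.56|^5 + |-1.56 - (-0.92)|^5 + |3.36 - 3.14|^5 + |4.89 - 0.46|^5)^(1/5)
= (1.05^5 + 0.64^5 + 0.22^5 + 4.43^5)^(1/5) ≈ (1.2763 + 0.1074 + 0.0005 + 1706.1556)^(1/5) = (1707.5398)^(1/5) ≈ 4.4307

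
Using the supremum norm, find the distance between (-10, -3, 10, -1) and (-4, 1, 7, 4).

max(|x_i - y_i|) = max(|-10 - (-4)|, |-3 - 1|, |10 - 7|, |-1 - 4|) = max(6, 4, 3, 5) = 6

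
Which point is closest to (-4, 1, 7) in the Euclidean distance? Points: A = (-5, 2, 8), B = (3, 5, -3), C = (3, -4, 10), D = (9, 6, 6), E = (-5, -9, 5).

Distances: d(A) ≈ 1.7321, d(B) ≈ 12.8452, d(C) ≈ 9.1104, d(D) ≈ 13.9642, d(E) ≈ 10.247. Nearest: A = (-5, 2, 8) with distance 1.7321.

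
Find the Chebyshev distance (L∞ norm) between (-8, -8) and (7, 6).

max(|x_i - y_i|) = max(|-8 - 7|, |-8 - 6|) = max(15, 14) = 15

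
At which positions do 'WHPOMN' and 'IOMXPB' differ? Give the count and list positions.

Differing positions: 1, 2, 3, 4, 5, 6. Hamming distance = 6.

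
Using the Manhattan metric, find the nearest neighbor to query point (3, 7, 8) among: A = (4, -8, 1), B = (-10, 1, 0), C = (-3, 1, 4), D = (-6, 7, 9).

Distances: d(A) = 23, d(B) = 27, d(C) = 16, d(D) = 10. Nearest: D = (-6, 7, 9) with distance 10.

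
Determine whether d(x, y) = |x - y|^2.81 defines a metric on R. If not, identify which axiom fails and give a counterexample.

No. d(x,y) = |x-y|^2.81 fails the triangle inequality since p = 2.81 > 1. Counterexample: x = -5, y = 2, z = 14. d(x,z) = |-5 - 14|^2.81 = 19^2.81 ≈ 3920.1043, but d(x,y) + d(y,z) = 7^2.81 + 12^2.81 ≈ 236.9875 + 1077.7035 = 1314.691. Since 3920.1043 > 1314.691, the triangle inequality is violated.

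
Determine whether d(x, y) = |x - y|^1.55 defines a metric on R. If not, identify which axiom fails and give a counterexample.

No. d(x,y) = |x-y|^1.55 fails the triangle inequality since p = 1.55 > 1. Counterexample: x = 1, y = 10, z = 12. d(x,z) = |1 - 12|^1.55 = 11^1.55 ≈ 41.13, but d(x,y) + d(y,z) = 9^1.55 + 2^1.55 ≈ 30.1353 + 2.9282 = 33.0635. Since 41.13 > 33.0635, the triangle inequality is violated.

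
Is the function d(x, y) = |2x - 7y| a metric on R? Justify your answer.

No. d fails symmetry: d(9, 3) = |2·9 - 7·3| = |-3| = 3, but d(3, 9) = |2·3 - 7·9| = |-57| = 57. Since 3 ≠ 57, d(x,y) ≠ d(y,x) in general.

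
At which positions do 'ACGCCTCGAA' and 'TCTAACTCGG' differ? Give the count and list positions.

Differing positions: 1, 3, 4, 5, 6, 7, 8, 9, 10. Hamming distance = 9.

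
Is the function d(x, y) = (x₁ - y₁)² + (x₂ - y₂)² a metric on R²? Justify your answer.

No. The squared Euclidean distance fails the triangle inequality. Counterexample: x = (0, 0), y = (4, 4), z = (8, 8). d(x,z) = 8² + 8² = 128, but d(x,y) + d(y,z) = (4² + 4²) + (4² + 4²) = 32 + 32 = 64. Since 128 > 64, the triangle inequality is violated. (Note: √d, the ordinary Euclidean distance, IS a metric.)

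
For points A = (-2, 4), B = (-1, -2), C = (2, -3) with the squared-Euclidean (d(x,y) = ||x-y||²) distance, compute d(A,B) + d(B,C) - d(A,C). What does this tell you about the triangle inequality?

d(A,B) = 1² + 6² = 37, d(B,C) = 3² + 1² = 10, d(A,C) = 4² + 7² = 65.
d(A,B) + d(B,C) - d(A,C) = 37 + 10 - 65 = 47 - 65 = -18. This is < 0, so the triangle inequality FAILS for these points (squared-Euclidean is not a metric).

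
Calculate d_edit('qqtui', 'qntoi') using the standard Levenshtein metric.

Let D[i][j] be the edit distance between the first i characters of 'qqtui' and the first j characters of 'qntoi', with D[i][0] = i, D[0][j] = j, and D[i][j] = D[i-1][j-1] if the characters match, else 1 + min(D[i-1][j], D[i][j-1], D[i-1][j-1]). Filling the table (rows: prefixes of 'qqtui', columns: prefixes of 'qntoi'):
     ε  q  n  t  o  i
  ε  0  1  2  3  4  5
  q  1  0  1  2  3  4
  q  2  1  1  2  3  4
  t  3  2  2  1  2  3
  u  4  3  3  2  2  3
  i  5  4  4  3  3  2
The bottom-right entry gives D[5][5] = 2, so no sequence of fewer than 2 edits works. Backtracking through the table gives one optimal edit sequence (2 edits):
  qqtui → qntui (sub q→n @2)
  qntui → qntoi (sub u→o @4)
Edit distance = 2.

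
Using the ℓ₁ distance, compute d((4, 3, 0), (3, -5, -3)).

Σ|x_i - y_i| = |4 - 3| + |3 - (-5)| + |0 - (-3)| = 1 + 8 + 3 = 12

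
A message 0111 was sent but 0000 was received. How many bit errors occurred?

Differing positions: 2, 3, 4. Hamming distance = 3.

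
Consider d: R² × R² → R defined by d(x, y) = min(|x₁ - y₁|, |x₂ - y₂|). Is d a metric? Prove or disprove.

No. d fails identity of indiscernibles: take x = (-2, 0) and y = (-2, 3). Then d(x,y) = min(|-2 - (-2)|, |0 - 3|) = min(0, 3) = 0, yet x ≠ y.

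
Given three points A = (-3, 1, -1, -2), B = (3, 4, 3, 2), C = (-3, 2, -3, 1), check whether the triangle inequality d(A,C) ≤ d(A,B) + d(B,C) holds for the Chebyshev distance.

d(A,B) = max(6, 3, 4, 4) = 6, d(B,C) = max(6, 2, 6, 1) = 6, d(A,C) = max(0, 1, 2, 3) = 3.
d(A,C) = 3 ≤ 6 + 6 = 12. Triangle inequality is satisfied.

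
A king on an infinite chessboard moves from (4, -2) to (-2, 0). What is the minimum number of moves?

max(|x_i - y_i|) = max(|4 - (-2)|, |-2 - 0|) = max(6, 2) = 6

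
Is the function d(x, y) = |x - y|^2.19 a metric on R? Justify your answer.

No. d(x,y) = |x-y|^2.19 fails the triangle inequality since p = 2.19 > 1. Counterexample: x = 2, y = 9, z = 16. d(x,z) = |2 - 16|^2.19 = 14^2.19 ≈ 323.6089, but d(x,y) + d(y,z) = 7^2.19 + 7^2.19 ≈ 70.9193 + 70.9193 = 141.8386. Since 323.6089 > 141.8386, the triangle inequality is violated.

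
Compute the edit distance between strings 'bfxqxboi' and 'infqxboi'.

Let D[i][j] be the edit distance between the first i characters of 'bfxqxboi' and the first j characters of 'infqxboi', with D[i][0] = i, D[0][j] = j, and D[i][j] = D[i-1][j-1] if the characters match, else 1 + min(D[i-1][j], D[i][j-1], D[i-1][j-1]). Filling the table (rows: prefixes of 'bfxqxboi', columns: prefixes of 'infqxboi'):
     ε  i  n  f  q  x  b  o  i
  ε  0  1  2  3  4  5  6  7  8
  b  1  1  2  3  4  5  5  6  7
  f  2  2  2  2  3  4  5  6  7
  x  3  3  3  3  3  3  4  5  6
  q  4  4  4  4  3  4  4  5  6
  x  5  5  5  5  4  3  4  5  6
  b  6  6  6  6  5  4  3  4  5
  o  7  7  7  7  6  5  4  3  4
  i  8  7  8  8  7  6  5  4  3
The bottom-right entry gives D[8][8] = 3, so no sequence of fewer than 3 edits works. Backtracking through the table gives one optimal edit sequence (3 edits):
  bfxqxboi → ifxqxboi (sub b→i @1)
  ifxqxboi → inxqxboi (sub f→n @2)
  inxqxboi → infqxboi (sub x→f @3)
Edit distance = 3.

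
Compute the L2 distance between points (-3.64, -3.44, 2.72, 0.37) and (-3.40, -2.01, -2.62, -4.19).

(Σ|x_i - y_i|^2)^(1/2) = (|-3.64 - (-3.4)|^2 + |-3.44 - (-2.01)|^2 + |2.72 - (-2.62)|^2 + |0.37 - (-4.19)|^2)^(1/2)
= (0.24^2 + 1.43^2 + 5.34^2 + 4.56^2)^(1/2) = (0.0576 + 2.0449 + 28.5156 + 20.7936)^(1/2) = (51.4117)^(1/2) ≈ 7.1702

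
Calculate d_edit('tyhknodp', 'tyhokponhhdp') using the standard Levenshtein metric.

Let D[i][j] be the edit distance between the first i characters of 'tyhknodp' and the first j characters of 'tyhokponhhdp', with D[i][0] = i, D[0][j] = j, and D[i][j] = D[i-1][j-1] if the characters match, else 1 + min(D[i-1][j], D[i][j-1], D[i-1][j-1]). Filling the table (rows: prefixes of 'tyhknodp', columns: prefixes of 'tyhokponhhdp'):
     ε  t  y  h  o  k  p  o  n  h  h  d  p
  ε  0  1  2  3  4  5  6  7  8  9 10 11 12
  t  1  0  1  2  3  4  5  6  7  8  9 10 11
  y  2  1  0  1  2  3  4  5  6  7  8  9 10
  h  3  2  1  0  1  2  3  4  5  6  7  8  9
  k  4  3  2  1  1  1  2  3  4  5  6  7  8
  n  5  4  3  2  2  2  2  3  3  4  5  6  7
  o  6  5  4  3  2  3  3  2  3  4  5  6  7
  d  7  6  5  4  3  3  4  3  3  4  5  5  6
  p  8  7  6  5  4  4  3  4  4  4  5  6  5
The bottom-right entry gives D[8][12] = 5, so no sequence of fewer than 5 edits works. Backtracking through the table gives one optimal edit sequence (5 edits):
  tyhknodp → tyhoknodp (ins o @4)
  tyhoknodp → tyhokpnodp (ins p @6)
  tyhokpnodp → tyhokponodp (ins o @7)
  tyhokponodp → tyhokponhodp (ins h @9)
  tyhokponhodp → tyhokponhhdp (sub o→h @10)
Edit distance = 5.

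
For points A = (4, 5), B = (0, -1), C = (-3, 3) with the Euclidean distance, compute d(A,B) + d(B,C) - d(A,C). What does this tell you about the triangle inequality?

d(A,B) = √(4² + 6²) = √52 ≈ 7.2111, d(B,C) = √(3² + 4²) = √25 = 5, d(A,C) = √(7² + 2²) = √53 ≈ 7.2801.
d(A,B) + d(B,C) - d(A,C) = 7.2111 + 5 - 7.2801 = 12.2111 - 7.2801 = 4.931 (to 4 decimal places). This is ≥ 0, so the triangle inequality holds for these points.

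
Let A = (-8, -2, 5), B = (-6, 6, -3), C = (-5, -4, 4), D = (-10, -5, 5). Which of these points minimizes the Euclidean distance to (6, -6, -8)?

Distances: d(A) ≈ 19.5192, d(B) ≈ 17.6918, d(C) ≈ 16.4012, d(D) ≈ 20.6398. Nearest: C = (-5, -4, 4) with distance 16.4012.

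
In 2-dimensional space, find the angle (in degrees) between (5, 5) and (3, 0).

With u = (5, 5), v = (3, 0):
u·v = 5·3 + 5·0 = 15 + 0 = 15.
|u| = √(5² + 5²) = √50, |v| = √(3² + 0²) = √9, so |u||v| = √(50·9) = √450.
cos θ = (u·v)/(|u||v|) = 15/√450 ≈ 0.707107
θ = arccos(0.707107) ≈ 45°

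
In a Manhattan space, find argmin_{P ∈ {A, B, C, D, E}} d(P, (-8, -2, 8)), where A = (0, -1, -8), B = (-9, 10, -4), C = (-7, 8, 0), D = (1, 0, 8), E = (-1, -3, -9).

Distances: d(A) = 25, d(B) = 25, d(C) = 19, d(D) = 11, d(E) = 25. Nearest: D = (1, 0, 8) with distance 11.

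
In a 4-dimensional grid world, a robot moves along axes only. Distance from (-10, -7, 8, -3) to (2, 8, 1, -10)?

Σ|x_i - y_i| = |-10 - 2| + |-7 - 8| + |8 - 1| + |-3 - (-10)| = 12 + 15 + 7 + 7 = 41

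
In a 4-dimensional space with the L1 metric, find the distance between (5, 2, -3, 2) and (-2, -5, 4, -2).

Σ|x_i - y_i| = |5 - (-2)| + |2 - (-5)| + |-3 - 4| + |2 - (-2)| = 7 + 7 + 7 + 4 = 25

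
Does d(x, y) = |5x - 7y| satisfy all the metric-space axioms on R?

No. d fails symmetry: d(6, 3) = |5·6 - 7·3| = |9| = 9, but d(3, 6) = |5·3 - 7·6| = |-27| = 27. Since 9 ≠ 27, d(x,y) ≠ d(y,x) in general.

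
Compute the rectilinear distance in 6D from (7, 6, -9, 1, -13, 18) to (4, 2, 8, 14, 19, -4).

Σ|x_i - y_i| = |7 - 4| + |6 - 2| + |-9 - 8| + |1 - 14| + |-13 - 19| + |18 - (-4)| = 3 + 4 + 17 + 13 + 32 + 22 = 91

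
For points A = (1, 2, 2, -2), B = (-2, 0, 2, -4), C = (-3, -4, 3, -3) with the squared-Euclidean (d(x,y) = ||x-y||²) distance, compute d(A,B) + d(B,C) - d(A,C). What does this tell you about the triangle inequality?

d(A,B) = 3² + 2² + 0² + 2² = 17, d(B,C) = 1² + 4² + 1² + 1² = 19, d(A,C) = 4² + 6² + 1² + 1² = 54.
d(A,B) + d(B,C) - d(A,C) = 17 + 19 - 54 = 36 - 54 = -18. This is < 0, so the triangle inequality FAILS for these points (squared-Euclidean is not a metric).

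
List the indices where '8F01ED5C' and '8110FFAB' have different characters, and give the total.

Differing positions: 2, 3, 4, 5, 6, 7, 8. Hamming distance = 7.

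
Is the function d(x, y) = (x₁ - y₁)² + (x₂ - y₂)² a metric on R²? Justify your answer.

No. The squared Euclidean distance fails the triangle inequality. Counterexample: x = (0, 0), y = (4, 4), z = (8, 8). d(x,z) = 8² + 8² = 128, but d(x,y) + d(y,z) = (4² + 4²) + (4² + 4²) = 32 + 32 = 64. Since 128 > 64, the triangle inequality is violated. (Note: √d, the ordinary Euclidean distance, IS a metric.)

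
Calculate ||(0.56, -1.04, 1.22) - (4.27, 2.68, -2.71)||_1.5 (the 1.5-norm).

(Σ|x_i - y_i|^1.5)^(1/1.5) = (|0.56 - 4.27|^1.5 + |-1.04 - 2.68|^1.5 + |1.22 - (-2.71)|^1.5)^(1/1.5)
= (3.71^1.5 + 3.72^1.5 + 3.93^1.5)^(1/1.5) ≈ (7.146 + 7.1749 + 7.7909)^(1/1.5) = (22.1118)^(1/1.5) ≈ 7.878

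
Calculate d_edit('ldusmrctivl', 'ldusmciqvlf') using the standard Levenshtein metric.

Let D[i][j] be the edit distance between the first i characters of 'ldusmrctivl' and the first j characters of 'ldusmciqvlf', with D[i][0] = i, D[0][j] = j, and D[i][j] = D[i-1][j-1] if the characters match, else 1 + min(D[i-1][j], D[i][j-1], D[i-1][j-1]). Filling the table (rows: prefixes of 'ldusmrctivl', columns: prefixes of 'ldusmciqvlf'):
     ε  l  d  u  s  m  c  i  q  v  l  f
  ε  0  1  2  3  4  5  6  7  8  9 10 11
  l  1  0  1  2  3  4  5  6  7  8  9 10
  d  2  1  0  1  2  3  4  5  6  7  8  9
  u  3  2  1  0  1  2  3  4  5  6  7  8
  s  4  3  2  1  0  1  2  3  4  5  6  7
  m  5  4  3  2  1  0  1  2  3  4  5  6
  r  6  5  4  3  2  1  1  2  3  4  5  6
  c  7  6  5  4  3  2  1  2  3  4  5  6
  t  8  7  6  5  4  3  2  2  3  4  5  6
  i  9  8  7  6  5  4  3  2  3  4  5  6
  v 10  9  8  7  6  5  4  3  3  3  4  5
  l 11 10  9  8  7  6  5  4  4  4  3  4
The bottom-right entry gives D[11][11] = 4, so no sequence of fewer than 4 edits works. Backtracking through the table gives one optimal edit sequence (4 edits):
  ldusmrctivl → ldusmctivl (del r @6)
  ldusmctivl → ldusmciivl (sub t→i @7)
  ldusmciivl → ldusmciqvl (sub i→q @8)
  ldusmciqvl → ldusmciqvlf (ins f @11)
Edit distance = 4.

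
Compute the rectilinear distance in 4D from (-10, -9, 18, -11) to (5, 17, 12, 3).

Σ|x_i - y_i| = |-10 - 5| + |-9 - 17| + |18 - 12| + |-11 - 3| = 15 + 26 + 6 + 14 = 61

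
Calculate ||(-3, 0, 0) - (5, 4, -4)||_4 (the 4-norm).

(Σ|x_i - y_i|^4)^(1/4) = (|-3 - 5|^4 + |0 - 4|^4 + |0 - (-4)|^4)^(1/4)
= (8^4 + 4^4 + 4^4)^(1/4) = (4096 + 256 + 256)^(1/4) = (4608)^(1/4) ≈ 8.2391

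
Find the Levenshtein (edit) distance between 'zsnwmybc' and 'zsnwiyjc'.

Let D[i][j] be the edit distance between the first i characters of 'zsnwmybc' and the first j characters of 'zsnwiyjc', with D[i][0] = i, D[0][j] = j, and D[i][j] = D[i-1][j-1] if the characters match, else 1 + min(D[i-1][j], D[i][j-1], D[i-1][j-1]). Filling the table (rows: prefixes of 'zsnwmybc', columns: prefixes of 'zsnwiyjc'):
     ε  z  s  n  w  i  y  j  c
  ε  0  1  2  3  4  5  6  7  8
  z  1  0  1  2  3  4  5  6  7
  s  2  1  0  1  2  3  4  5  6
  n  3  2  1  0  1  2  3  4  5
  w  4  3  2  1  0  1  2  3  4
  m  5  4  3  2  1  1  2  3  4
  y  6  5  4  3  2  2  1  2  3
  b  7  6  5  4  3  3  2  2  3
  c  8  7  6  5  4  4  3  3  2
The bottom-right entry gives D[8][8] = 2, so no sequence of fewer than 2 edits works. Backtracking through the table gives one optimal edit sequence (2 edits):
  zsnwmybc → zsnwiybc (sub m→i @5)
  zsnwiybc → zsnwiyjc (sub b→j @7)
Edit distance = 2.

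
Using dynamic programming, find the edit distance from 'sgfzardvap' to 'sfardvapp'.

Let D[i][j] be the edit distance between the first i characters of 'sgfzardvap' and the first j characters of 'sfardvapp', with D[i][0] = i, D[0][j] = j, and D[i][j] = D[i-1][j-1] if the characters match, else 1 + min(D[i-1][j], D[i][j-1], D[i-1][j-1]). Filling the table (rows: prefixes of 'sgfzardvap', columns: prefixes of 'sfardvapp'):
     ε  s  f  a  r  d  v  a  p  p
  ε  0  1  2  3  4  5  6  7  8  9
  s  1  0  1  2  3  4  5  6  7  8
  g  2  1  1  2  3  4  5  6  7  8
  f  3  2  1  2  3  4  5  6  7  8
  z  4  3  2  2  3  4  5  6  7  8
  a  5  4  3  2  3  4  5  5  6  7
  r  6  5  4  3  2  3  4  5  6  7
  d  7  6  5  4  3  2  3  4  5  6
  v  8  7  6  5  4  3  2  3  4  5
  a  9  8  7  6  5  4  3  2  3  4
  p 10  9  8  7  6  5  4  3  2  3
The bottom-right entry gives D[10][9] = 3, so no sequence of fewer than 3 edits works. Backtracking through the table gives one optimal edit sequence (3 edits):
  sgfzardvap → sfzardvap (del g @2)
  sfzardvap → sfardvap (del z @3)
  sfardvap → sfardvapp (ins p @8)
Edit distance = 3.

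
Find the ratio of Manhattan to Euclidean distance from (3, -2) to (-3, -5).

L1 = |3 - (-3)| + |-2 - (-5)| = 6 + 3 = 9
L2 = √(6² + 3²) = √45 ≈ 6.7082
L1 ≥ L2 always (equality iff movement is along one axis); L1 > L2 here.
Ratio L1/L2 = 9/√45 ≈ 1.3416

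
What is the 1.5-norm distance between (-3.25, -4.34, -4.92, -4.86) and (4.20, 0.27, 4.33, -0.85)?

(Σ|x_i - y_i|^1.5)^(1/1.5) = (|-3.25 - 4.2|^1.5 + |-4.34 - 0.27|^1.5 + |-4.92 - 4.33|^1.5 + |-4.86 - (-0.85)|^1.5)^(1/1.5)
= (7.45^1.5 + 4.61^1.5 + 9.25^1.5 + 4.01^1.5)^(1/1.5) ≈ (20.3345 + 9.8981 + 28.1328 + 8.03)^(1/1.5) = (66.3954)^(1/1.5) ≈ 16.3968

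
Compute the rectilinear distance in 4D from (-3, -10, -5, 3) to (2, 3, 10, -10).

Σ|x_i - y_i| = |-3 - 2| + |-10 - 3| + |-5 - 10| + |3 - (-10)| = 5 + 13 + 15 + 13 = 46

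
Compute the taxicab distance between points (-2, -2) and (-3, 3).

Σ|x_i - y_i| = |-2 - (-3)| + |-2 - 3| = 1 + 5 = 6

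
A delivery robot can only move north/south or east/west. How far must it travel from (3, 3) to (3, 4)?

Σ|x_i - y_i| = |3 - 3| + |3 - 4| = 0 + 1 = 1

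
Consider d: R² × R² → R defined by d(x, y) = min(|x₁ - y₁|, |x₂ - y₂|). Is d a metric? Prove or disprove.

No. d fails identity of indiscernibles: take x = (-2, 0) and y = (-2, 7). Then d(x,y) = min(|-2 - (-2)|, |0 - 7|) = min(0, 7) = 0, yet x ≠ y.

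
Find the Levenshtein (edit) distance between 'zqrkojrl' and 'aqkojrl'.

Let D[i][j] be the edit distance between the first i characters of 'zqrkojrl' and the first j characters of 'aqkojrl', with D[i][0] = i, D[0][j] = j, and D[i][j] = D[i-1][j-1] if the characters match, else 1 + min(D[i-1][j], D[i][j-1], D[i-1][j-1]). Filling the table (rows: prefixes of 'zqrkojrl', columns: prefixes of 'aqkojrl'):
     ε  a  q  k  o  j  r  l
  ε  0  1  2  3  4  5  6  7
  z  1  1  2  3  4  5  6  7
  q  2  2  1  2  3  4  5  6
  r  3  3  2  2  3  4  4  5
  k  4  4  3  2  3  4  5  5
  o  5  5  4  3  2  3  4  5
  j  6  6  5  4  3  2  3  4
  r  7  7  6  5  4  3  2  3
  l  8  8  7  6  5  4  3  2
The bottom-right entry gives D[8][7] = 2, so no sequence of fewer than 2 edits works. Backtracking through the table gives one optimal edit sequence (2 edits):
  zqrkojrl → aqrkojrl (sub z→a @1)
  aqrkojrl → aqkojrl (del r @3)
Edit distance = 2.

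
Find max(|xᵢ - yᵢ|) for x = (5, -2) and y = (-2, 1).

max(|x_i - y_i|) = max(|5 - (-2)|, |-2 - 1|) = max(7, 3) = 7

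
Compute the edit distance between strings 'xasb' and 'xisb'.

Let D[i][j] be the edit distance between the first i characters of 'xasb' and the first j characters of 'xisb', with D[i][0] = i, D[0][j] = j, and D[i][j] = D[i-1][j-1] if the characters match, else 1 + min(D[i-1][j], D[i][j-1], D[i-1][j-1]). Filling the table (rows: prefixes of 'xasb', columns: prefixes of 'xisb'):
     ε  x  i  s  b
  ε  0  1  2  3  4
  x  1  0  1  2  3
  a  2  1  1  2  3
  s  3  2  2  1  2
  b  4  3  3  2  1
The bottom-right entry gives D[4][4] = 1, so no sequence of fewer than 1 edit works. Backtracking through the table gives one optimal edit sequence (1 edit):
  xasb → xisb (sub a→i @2)
Edit distance = 1.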